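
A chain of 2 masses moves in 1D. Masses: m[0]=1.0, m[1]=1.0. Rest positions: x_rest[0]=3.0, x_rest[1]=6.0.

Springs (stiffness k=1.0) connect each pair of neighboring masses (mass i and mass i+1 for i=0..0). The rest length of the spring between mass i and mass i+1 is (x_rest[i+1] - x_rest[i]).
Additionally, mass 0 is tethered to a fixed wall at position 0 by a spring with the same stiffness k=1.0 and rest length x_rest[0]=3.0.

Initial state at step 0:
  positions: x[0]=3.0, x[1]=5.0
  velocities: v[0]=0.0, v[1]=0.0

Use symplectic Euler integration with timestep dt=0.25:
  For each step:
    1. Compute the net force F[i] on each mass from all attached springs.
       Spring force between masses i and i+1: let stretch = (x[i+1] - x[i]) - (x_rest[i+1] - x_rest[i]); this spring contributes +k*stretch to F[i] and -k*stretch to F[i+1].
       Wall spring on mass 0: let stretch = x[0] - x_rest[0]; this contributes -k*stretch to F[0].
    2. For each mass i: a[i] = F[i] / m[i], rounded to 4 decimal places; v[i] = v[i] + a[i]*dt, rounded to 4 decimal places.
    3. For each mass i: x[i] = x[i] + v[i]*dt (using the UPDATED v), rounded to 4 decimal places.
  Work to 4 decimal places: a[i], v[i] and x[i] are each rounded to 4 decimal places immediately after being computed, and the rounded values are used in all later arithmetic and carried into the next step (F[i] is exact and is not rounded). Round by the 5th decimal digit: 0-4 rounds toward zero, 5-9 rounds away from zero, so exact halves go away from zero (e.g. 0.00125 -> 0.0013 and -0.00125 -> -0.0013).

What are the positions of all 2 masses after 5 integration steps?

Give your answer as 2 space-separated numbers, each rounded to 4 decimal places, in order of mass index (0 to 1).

Step 0: x=[3.0000 5.0000] v=[0.0000 0.0000]
Step 1: x=[2.9375 5.0625] v=[-0.2500 0.2500]
Step 2: x=[2.8242 5.1797] v=[-0.4531 0.4688]
Step 3: x=[2.6816 5.3372] v=[-0.5703 0.6299]
Step 4: x=[2.5374 5.5162] v=[-0.5768 0.7160]
Step 5: x=[2.4208 5.6965] v=[-0.4665 0.7213]

Answer: 2.4208 5.6965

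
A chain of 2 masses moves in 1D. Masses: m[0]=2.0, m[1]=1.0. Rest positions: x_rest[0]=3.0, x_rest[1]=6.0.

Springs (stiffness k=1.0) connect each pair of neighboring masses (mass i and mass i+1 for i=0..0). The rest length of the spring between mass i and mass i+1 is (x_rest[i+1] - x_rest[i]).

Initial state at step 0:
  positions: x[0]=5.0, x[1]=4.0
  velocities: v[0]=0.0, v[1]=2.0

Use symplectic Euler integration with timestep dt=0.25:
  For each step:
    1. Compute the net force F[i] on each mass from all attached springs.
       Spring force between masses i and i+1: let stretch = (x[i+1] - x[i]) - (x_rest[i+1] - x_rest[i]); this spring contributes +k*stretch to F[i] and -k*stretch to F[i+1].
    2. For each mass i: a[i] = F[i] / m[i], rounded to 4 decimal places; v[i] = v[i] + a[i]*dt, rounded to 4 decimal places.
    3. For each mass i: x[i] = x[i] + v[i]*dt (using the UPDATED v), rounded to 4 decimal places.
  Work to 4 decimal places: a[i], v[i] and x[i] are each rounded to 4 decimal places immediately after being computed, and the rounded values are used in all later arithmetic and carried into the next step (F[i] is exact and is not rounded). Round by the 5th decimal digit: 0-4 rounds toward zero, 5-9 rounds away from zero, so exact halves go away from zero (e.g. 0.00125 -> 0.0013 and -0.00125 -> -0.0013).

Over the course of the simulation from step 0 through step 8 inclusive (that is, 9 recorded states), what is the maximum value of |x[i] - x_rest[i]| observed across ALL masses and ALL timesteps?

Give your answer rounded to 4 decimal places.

Step 0: x=[5.0000 4.0000] v=[0.0000 2.0000]
Step 1: x=[4.8750 4.7500] v=[-0.5000 3.0000]
Step 2: x=[4.6524 5.6953] v=[-0.8906 3.7813]
Step 3: x=[4.3686 6.7630] v=[-1.1353 4.2706]
Step 4: x=[4.0659 7.8685] v=[-1.2110 4.4220]
Step 5: x=[3.7882 8.9239] v=[-1.1107 4.2214]
Step 6: x=[3.5773 9.8458] v=[-0.8437 3.6875]
Step 7: x=[3.4685 10.5634] v=[-0.4351 2.8704]
Step 8: x=[3.4877 11.0251] v=[0.0768 1.8467]
Max displacement = 5.0251

Answer: 5.0251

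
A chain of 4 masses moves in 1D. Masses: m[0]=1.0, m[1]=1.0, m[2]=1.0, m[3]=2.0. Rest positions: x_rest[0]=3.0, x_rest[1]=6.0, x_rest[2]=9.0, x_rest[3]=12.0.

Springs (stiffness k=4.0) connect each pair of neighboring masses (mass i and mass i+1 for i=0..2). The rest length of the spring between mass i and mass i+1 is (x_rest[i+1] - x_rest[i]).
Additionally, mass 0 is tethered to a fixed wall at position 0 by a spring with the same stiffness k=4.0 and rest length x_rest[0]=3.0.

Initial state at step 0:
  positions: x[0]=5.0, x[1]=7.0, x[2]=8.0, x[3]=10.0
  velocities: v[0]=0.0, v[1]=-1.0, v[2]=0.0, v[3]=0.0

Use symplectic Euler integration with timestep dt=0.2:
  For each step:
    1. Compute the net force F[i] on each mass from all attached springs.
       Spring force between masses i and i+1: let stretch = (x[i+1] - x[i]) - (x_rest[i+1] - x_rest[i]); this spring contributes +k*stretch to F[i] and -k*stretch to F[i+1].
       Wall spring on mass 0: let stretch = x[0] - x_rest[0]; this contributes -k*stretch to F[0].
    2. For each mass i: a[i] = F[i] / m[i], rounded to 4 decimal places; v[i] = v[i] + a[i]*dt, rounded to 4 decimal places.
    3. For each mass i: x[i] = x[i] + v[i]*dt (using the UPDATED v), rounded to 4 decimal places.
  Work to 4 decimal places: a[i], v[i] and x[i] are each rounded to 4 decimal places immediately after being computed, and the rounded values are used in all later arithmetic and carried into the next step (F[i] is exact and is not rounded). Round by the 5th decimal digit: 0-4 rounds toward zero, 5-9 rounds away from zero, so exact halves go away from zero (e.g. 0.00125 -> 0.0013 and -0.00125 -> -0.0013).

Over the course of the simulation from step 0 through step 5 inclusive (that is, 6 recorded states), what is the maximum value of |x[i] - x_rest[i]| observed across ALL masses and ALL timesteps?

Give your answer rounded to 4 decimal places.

Step 0: x=[5.0000 7.0000 8.0000 10.0000] v=[0.0000 -1.0000 0.0000 0.0000]
Step 1: x=[4.5200 6.6400 8.1600 10.0800] v=[-2.4000 -1.8000 0.8000 0.4000]
Step 2: x=[3.6560 6.1840 8.3840 10.2464] v=[-4.3200 -2.2800 1.1200 0.8320]
Step 3: x=[2.6115 5.6755 8.5540 10.5038] v=[-5.2224 -2.5424 0.8499 1.2870]
Step 4: x=[1.6394 5.1373 8.5754 10.8452] v=[-4.8604 -2.6908 0.1069 1.7071]
Step 5: x=[0.9647 4.5896 8.4099 11.2450] v=[-3.3736 -2.7386 -0.8277 1.9992]
Max displacement = 2.0353

Answer: 2.0353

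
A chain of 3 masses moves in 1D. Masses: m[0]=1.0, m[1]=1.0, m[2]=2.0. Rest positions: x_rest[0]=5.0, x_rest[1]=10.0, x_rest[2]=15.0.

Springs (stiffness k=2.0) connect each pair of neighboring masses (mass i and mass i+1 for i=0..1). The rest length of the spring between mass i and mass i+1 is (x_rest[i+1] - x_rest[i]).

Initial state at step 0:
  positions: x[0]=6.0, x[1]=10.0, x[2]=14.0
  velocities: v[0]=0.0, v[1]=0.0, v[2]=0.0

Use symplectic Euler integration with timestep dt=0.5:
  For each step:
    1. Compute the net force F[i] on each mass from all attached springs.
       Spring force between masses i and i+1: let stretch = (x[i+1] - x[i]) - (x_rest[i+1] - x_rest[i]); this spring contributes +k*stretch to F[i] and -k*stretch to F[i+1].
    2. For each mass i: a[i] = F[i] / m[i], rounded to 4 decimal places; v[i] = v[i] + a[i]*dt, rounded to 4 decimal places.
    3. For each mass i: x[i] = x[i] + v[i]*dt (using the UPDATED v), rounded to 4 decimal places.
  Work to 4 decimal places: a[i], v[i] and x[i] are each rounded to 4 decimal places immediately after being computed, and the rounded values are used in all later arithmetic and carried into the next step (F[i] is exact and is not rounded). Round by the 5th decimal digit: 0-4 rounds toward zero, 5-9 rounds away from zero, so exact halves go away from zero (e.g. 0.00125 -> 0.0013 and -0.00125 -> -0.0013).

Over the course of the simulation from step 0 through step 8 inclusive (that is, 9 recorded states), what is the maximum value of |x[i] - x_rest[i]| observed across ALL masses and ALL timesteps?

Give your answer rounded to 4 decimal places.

Step 0: x=[6.0000 10.0000 14.0000] v=[0.0000 0.0000 0.0000]
Step 1: x=[5.5000 10.0000 14.2500] v=[-1.0000 0.0000 0.5000]
Step 2: x=[4.7500 9.8750 14.6875] v=[-1.5000 -0.2500 0.8750]
Step 3: x=[4.0625 9.5938 15.1719] v=[-1.3750 -0.5625 0.9688]
Step 4: x=[3.6407 9.3360 15.5118] v=[-0.8437 -0.5157 0.6798]
Step 5: x=[3.5665 9.3184 15.5578] v=[-0.1484 -0.0352 0.0919]
Step 6: x=[3.8683 9.5446 15.2939] v=[0.6035 0.4523 -0.5278]
Step 7: x=[4.5082 9.8073 14.8427] v=[1.2798 0.5253 -0.9025]
Step 8: x=[5.2977 9.9381 14.3826] v=[1.5789 0.2616 -0.9202]
Max displacement = 1.4335

Answer: 1.4335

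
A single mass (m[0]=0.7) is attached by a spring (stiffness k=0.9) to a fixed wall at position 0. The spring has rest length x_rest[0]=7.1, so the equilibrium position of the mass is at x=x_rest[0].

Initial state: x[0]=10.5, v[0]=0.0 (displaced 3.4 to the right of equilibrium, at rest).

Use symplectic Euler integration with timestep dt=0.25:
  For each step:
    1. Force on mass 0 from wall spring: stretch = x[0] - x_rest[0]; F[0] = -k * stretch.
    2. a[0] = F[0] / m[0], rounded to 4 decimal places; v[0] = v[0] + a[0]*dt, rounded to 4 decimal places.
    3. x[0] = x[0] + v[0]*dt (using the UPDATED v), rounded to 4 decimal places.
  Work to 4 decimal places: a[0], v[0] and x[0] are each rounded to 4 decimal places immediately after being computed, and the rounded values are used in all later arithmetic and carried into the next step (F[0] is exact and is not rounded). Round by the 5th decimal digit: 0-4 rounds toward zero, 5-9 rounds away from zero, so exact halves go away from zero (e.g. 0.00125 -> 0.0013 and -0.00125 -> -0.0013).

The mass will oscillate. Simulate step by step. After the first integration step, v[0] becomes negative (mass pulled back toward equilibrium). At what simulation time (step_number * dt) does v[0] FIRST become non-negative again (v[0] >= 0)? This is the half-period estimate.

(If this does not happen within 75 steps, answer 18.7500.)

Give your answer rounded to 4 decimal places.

Answer: 3.0000

Derivation:
Step 0: x=[10.5000] v=[0.0000]
Step 1: x=[10.2268] v=[-1.0929]
Step 2: x=[9.7023] v=[-2.0980]
Step 3: x=[8.9687] v=[-2.9345]
Step 4: x=[8.0849] v=[-3.5352]
Step 5: x=[7.1220] v=[-3.8518]
Step 6: x=[6.1573] v=[-3.8589]
Step 7: x=[5.2683] v=[-3.5559]
Step 8: x=[4.5265] v=[-2.9672]
Step 9: x=[3.9915] v=[-2.1400]
Step 10: x=[3.7063] v=[-1.1409]
Step 11: x=[3.6938] v=[-0.0501]
Step 12: x=[3.9550] v=[1.0448]
First v>=0 after going negative at step 12, time=3.0000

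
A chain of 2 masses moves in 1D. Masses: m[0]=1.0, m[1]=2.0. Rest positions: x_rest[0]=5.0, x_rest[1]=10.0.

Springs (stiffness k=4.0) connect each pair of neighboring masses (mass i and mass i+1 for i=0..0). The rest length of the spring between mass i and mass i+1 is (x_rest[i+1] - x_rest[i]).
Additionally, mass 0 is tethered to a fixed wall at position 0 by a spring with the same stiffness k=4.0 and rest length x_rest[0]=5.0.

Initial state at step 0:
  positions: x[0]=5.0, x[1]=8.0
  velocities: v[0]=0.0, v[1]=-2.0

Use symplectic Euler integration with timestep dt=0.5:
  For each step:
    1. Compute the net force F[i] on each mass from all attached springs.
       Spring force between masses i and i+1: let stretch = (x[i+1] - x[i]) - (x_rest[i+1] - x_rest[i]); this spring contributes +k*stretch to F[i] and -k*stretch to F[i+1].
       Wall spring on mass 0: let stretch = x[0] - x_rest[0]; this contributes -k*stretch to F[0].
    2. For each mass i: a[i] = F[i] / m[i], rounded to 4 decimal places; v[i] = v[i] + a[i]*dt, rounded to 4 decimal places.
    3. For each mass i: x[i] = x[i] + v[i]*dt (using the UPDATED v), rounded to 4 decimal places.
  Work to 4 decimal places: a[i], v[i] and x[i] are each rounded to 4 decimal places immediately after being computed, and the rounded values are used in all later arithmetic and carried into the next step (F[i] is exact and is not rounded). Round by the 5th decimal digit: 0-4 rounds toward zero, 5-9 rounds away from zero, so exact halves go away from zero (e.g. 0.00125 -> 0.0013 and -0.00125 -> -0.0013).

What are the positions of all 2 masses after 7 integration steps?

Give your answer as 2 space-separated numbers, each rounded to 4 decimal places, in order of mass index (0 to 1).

Step 0: x=[5.0000 8.0000] v=[0.0000 -2.0000]
Step 1: x=[3.0000 8.0000] v=[-4.0000 0.0000]
Step 2: x=[3.0000 8.0000] v=[0.0000 0.0000]
Step 3: x=[5.0000 8.0000] v=[4.0000 0.0000]
Step 4: x=[5.0000 9.0000] v=[0.0000 2.0000]
Step 5: x=[4.0000 10.5000] v=[-2.0000 3.0000]
Step 6: x=[5.5000 11.2500] v=[3.0000 1.5000]
Step 7: x=[7.2500 11.6250] v=[3.5000 0.7500]

Answer: 7.2500 11.6250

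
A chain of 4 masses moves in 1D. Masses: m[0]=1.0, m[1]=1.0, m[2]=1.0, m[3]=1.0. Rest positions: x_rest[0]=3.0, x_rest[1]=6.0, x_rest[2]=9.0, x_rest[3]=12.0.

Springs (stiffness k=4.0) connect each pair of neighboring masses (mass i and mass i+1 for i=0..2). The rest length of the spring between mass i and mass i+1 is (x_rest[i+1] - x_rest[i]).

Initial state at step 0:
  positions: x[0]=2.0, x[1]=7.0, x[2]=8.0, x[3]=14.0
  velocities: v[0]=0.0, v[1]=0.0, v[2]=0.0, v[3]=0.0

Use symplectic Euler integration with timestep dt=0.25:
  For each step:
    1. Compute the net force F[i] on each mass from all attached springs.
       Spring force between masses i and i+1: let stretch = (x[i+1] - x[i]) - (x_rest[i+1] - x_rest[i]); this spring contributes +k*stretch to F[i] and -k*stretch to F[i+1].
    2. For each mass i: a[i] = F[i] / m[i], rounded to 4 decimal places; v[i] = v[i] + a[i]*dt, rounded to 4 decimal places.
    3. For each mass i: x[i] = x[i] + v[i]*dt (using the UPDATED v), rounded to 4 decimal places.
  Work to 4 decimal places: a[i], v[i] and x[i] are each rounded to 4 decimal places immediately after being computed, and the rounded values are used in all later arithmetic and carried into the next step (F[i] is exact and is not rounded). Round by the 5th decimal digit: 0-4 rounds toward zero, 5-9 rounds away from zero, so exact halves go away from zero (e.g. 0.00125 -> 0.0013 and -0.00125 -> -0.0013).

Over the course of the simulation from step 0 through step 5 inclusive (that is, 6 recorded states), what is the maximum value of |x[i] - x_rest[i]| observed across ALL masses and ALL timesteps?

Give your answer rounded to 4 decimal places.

Step 0: x=[2.0000 7.0000 8.0000 14.0000] v=[0.0000 0.0000 0.0000 0.0000]
Step 1: x=[2.5000 6.0000 9.2500 13.2500] v=[2.0000 -4.0000 5.0000 -3.0000]
Step 2: x=[3.1250 4.9375 10.6875 12.2500] v=[2.5000 -4.2500 5.7500 -4.0000]
Step 3: x=[3.4531 4.8594 11.0781 11.6094] v=[1.3125 -0.3125 1.5625 -2.5625]
Step 4: x=[3.3828 5.9844 10.0469 11.5860] v=[-0.2812 4.4999 -4.1249 -0.0938]
Step 5: x=[3.2129 7.4746 8.3848 11.9278] v=[-0.6796 5.9608 -6.6483 1.3671]
Max displacement = 2.0781

Answer: 2.0781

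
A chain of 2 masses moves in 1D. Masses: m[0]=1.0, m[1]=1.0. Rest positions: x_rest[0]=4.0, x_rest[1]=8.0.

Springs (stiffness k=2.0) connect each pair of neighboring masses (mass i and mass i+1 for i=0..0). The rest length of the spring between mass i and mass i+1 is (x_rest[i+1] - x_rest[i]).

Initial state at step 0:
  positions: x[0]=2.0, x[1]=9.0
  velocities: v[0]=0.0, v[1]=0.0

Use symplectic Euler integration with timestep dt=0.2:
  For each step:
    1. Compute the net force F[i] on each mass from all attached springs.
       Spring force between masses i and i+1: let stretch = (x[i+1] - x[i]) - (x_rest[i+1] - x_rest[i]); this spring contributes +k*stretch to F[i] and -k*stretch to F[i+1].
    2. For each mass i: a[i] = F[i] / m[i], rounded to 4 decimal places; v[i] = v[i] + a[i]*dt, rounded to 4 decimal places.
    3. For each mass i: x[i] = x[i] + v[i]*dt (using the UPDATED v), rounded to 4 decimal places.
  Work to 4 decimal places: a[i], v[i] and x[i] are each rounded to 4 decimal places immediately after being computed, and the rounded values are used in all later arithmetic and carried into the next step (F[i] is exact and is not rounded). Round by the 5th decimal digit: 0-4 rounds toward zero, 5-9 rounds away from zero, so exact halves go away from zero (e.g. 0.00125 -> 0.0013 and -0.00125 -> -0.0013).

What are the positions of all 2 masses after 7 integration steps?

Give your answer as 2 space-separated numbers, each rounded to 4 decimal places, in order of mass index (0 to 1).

Answer: 5.0197 5.9803

Derivation:
Step 0: x=[2.0000 9.0000] v=[0.0000 0.0000]
Step 1: x=[2.2400 8.7600] v=[1.2000 -1.2000]
Step 2: x=[2.6816 8.3184] v=[2.2080 -2.2080]
Step 3: x=[3.2541 7.7459] v=[2.8627 -2.8627]
Step 4: x=[3.8660 7.1340] v=[3.0594 -3.0594]
Step 5: x=[4.4193 6.5807] v=[2.7666 -2.7666]
Step 6: x=[4.8255 6.1745] v=[2.0312 -2.0312]
Step 7: x=[5.0197 5.9803] v=[0.9708 -0.9708]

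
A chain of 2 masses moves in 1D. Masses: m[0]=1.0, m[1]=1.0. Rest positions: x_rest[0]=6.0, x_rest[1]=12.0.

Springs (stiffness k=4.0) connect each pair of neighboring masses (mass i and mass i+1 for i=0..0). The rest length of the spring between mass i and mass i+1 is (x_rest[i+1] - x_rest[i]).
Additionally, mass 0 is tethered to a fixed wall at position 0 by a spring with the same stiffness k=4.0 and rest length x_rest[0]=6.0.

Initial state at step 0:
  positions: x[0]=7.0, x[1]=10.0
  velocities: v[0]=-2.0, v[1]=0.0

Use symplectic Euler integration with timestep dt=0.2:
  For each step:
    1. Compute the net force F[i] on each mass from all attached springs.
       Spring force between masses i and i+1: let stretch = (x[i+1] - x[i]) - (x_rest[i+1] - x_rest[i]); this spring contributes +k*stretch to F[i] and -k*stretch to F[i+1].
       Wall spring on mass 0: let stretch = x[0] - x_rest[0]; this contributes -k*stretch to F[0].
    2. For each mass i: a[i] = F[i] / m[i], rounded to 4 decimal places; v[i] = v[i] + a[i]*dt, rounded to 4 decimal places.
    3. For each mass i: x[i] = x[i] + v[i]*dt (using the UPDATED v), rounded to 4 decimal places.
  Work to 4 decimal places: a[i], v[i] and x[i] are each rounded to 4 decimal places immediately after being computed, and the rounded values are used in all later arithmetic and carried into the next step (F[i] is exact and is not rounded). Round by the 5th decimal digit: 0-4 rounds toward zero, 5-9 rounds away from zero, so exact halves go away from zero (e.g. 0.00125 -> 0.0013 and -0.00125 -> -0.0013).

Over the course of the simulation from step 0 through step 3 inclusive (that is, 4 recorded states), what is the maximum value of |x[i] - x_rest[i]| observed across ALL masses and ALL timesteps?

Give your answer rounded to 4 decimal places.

Answer: 2.2900

Derivation:
Step 0: x=[7.0000 10.0000] v=[-2.0000 0.0000]
Step 1: x=[5.9600 10.4800] v=[-5.2000 2.4000]
Step 2: x=[4.6896 11.1968] v=[-6.3520 3.5840]
Step 3: x=[3.7100 11.8324] v=[-4.8979 3.1782]
Max displacement = 2.2900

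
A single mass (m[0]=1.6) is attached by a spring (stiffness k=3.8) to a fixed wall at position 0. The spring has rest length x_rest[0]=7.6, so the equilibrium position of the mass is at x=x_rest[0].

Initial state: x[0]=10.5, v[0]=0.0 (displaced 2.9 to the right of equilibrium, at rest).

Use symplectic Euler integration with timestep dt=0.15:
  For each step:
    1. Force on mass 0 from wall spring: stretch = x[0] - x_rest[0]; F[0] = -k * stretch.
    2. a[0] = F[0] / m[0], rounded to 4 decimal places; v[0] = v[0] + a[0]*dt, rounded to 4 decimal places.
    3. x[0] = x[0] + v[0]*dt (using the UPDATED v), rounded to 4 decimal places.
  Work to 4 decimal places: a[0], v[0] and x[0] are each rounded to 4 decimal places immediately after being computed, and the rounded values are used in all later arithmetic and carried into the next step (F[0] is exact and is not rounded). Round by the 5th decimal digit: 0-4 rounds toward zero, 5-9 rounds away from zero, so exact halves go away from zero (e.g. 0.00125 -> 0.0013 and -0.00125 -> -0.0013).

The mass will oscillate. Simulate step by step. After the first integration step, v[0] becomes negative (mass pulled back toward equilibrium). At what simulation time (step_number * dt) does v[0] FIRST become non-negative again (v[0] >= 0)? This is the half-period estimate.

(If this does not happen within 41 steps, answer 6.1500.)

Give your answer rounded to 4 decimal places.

Step 0: x=[10.5000] v=[0.0000]
Step 1: x=[10.3450] v=[-1.0331]
Step 2: x=[10.0434] v=[-2.0110]
Step 3: x=[9.6112] v=[-2.8815]
Step 4: x=[9.0715] v=[-3.5980]
Step 5: x=[8.4532] v=[-4.1222]
Step 6: x=[7.7893] v=[-4.4262]
Step 7: x=[7.1153] v=[-4.4936]
Step 8: x=[6.4672] v=[-4.3209]
Step 9: x=[5.8796] v=[-3.9173]
Step 10: x=[5.3839] v=[-3.3044]
Step 11: x=[5.0067] v=[-2.5149]
Step 12: x=[4.7681] v=[-1.5910]
Step 13: x=[4.6808] v=[-0.5821]
Step 14: x=[4.7495] v=[0.4579]
First v>=0 after going negative at step 14, time=2.1000

Answer: 2.1000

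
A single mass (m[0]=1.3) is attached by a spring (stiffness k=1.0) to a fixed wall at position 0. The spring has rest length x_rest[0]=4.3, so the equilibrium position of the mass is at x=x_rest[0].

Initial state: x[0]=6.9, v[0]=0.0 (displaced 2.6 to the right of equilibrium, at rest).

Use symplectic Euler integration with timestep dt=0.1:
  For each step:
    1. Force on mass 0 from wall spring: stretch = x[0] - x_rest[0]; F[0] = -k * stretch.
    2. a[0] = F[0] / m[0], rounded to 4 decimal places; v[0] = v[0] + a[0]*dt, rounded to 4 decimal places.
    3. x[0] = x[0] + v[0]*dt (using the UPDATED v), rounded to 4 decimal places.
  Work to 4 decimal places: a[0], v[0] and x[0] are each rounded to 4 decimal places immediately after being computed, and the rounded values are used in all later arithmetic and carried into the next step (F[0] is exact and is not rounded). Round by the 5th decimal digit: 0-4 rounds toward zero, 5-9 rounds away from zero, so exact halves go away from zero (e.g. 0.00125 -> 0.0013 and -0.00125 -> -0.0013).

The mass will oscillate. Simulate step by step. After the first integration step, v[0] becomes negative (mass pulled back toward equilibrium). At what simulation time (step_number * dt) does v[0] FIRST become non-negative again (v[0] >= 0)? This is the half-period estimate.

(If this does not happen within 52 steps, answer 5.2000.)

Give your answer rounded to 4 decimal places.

Answer: 3.6000

Derivation:
Step 0: x=[6.9000] v=[0.0000]
Step 1: x=[6.8800] v=[-0.2000]
Step 2: x=[6.8402] v=[-0.3985]
Step 3: x=[6.7808] v=[-0.5939]
Step 4: x=[6.7023] v=[-0.7847]
Step 5: x=[6.6054] v=[-0.9695]
Step 6: x=[6.4907] v=[-1.1468]
Step 7: x=[6.3592] v=[-1.3153]
Step 8: x=[6.2118] v=[-1.4737]
Step 9: x=[6.0497] v=[-1.6208]
Step 10: x=[5.8742] v=[-1.7554]
Step 11: x=[5.6866] v=[-1.8765]
Step 12: x=[5.4883] v=[-1.9832]
Step 13: x=[5.2808] v=[-2.0746]
Step 14: x=[5.0658] v=[-2.1501]
Step 15: x=[4.8449] v=[-2.2090]
Step 16: x=[4.6198] v=[-2.2509]
Step 17: x=[4.3923] v=[-2.2755]
Step 18: x=[4.1640] v=[-2.2826]
Step 19: x=[3.9368] v=[-2.2721]
Step 20: x=[3.7124] v=[-2.2442]
Step 21: x=[3.4925] v=[-2.1990]
Step 22: x=[3.2788] v=[-2.1369]
Step 23: x=[3.0730] v=[-2.0584]
Step 24: x=[2.8766] v=[-1.9640]
Step 25: x=[2.6912] v=[-1.8545]
Step 26: x=[2.5181] v=[-1.7308]
Step 27: x=[2.3587] v=[-1.5937]
Step 28: x=[2.2143] v=[-1.4444]
Step 29: x=[2.0859] v=[-1.2840]
Step 30: x=[1.9745] v=[-1.1137]
Step 31: x=[1.8810] v=[-0.9348]
Step 32: x=[1.8061] v=[-0.7487]
Step 33: x=[1.7504] v=[-0.5569]
Step 34: x=[1.7143] v=[-0.3608]
Step 35: x=[1.6981] v=[-0.1619]
Step 36: x=[1.7019] v=[0.0383]
First v>=0 after going negative at step 36, time=3.6000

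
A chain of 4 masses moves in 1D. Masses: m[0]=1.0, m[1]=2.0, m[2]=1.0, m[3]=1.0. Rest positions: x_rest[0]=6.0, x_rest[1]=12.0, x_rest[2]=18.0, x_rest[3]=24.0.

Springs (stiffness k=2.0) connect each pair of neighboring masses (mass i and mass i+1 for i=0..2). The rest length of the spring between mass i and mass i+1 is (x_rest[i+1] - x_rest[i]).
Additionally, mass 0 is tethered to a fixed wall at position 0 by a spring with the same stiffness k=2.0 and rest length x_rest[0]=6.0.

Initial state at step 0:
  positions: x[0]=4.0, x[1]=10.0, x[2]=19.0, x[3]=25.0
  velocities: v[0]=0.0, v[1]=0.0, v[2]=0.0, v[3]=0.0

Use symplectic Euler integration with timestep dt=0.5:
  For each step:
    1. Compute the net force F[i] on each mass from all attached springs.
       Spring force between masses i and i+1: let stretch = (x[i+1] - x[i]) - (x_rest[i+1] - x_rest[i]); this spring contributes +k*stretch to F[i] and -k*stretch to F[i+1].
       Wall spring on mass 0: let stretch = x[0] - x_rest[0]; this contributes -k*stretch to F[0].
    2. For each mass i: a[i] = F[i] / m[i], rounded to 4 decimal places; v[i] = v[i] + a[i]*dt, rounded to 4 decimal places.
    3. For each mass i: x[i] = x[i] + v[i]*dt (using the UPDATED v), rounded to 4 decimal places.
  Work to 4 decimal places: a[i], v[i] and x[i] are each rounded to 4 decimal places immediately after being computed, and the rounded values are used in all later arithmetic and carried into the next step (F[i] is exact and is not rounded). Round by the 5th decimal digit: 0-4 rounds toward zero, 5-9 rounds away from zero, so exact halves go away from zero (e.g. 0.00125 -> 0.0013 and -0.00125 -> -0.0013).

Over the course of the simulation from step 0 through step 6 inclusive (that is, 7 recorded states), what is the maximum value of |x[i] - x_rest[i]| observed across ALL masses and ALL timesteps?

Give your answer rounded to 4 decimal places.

Step 0: x=[4.0000 10.0000 19.0000 25.0000] v=[0.0000 0.0000 0.0000 0.0000]
Step 1: x=[5.0000 10.7500 17.5000 25.0000] v=[2.0000 1.5000 -3.0000 0.0000]
Step 2: x=[6.3750 11.7500 16.3750 24.2500] v=[2.7500 2.0000 -2.2500 -1.5000]
Step 3: x=[7.2500 12.5625 16.8750 22.5625] v=[1.7500 1.6250 1.0000 -3.3750]
Step 4: x=[7.1563 13.1250 18.0625 21.0313] v=[-0.1875 1.1250 2.3750 -3.0625]
Step 5: x=[6.4688 13.4297 18.2657 21.0157] v=[-1.3751 0.6094 0.4063 -0.0313]
Step 6: x=[6.0273 13.2032 17.4259 22.6251] v=[-0.8830 -0.4531 -1.6797 3.2187]
Max displacement = 2.9843

Answer: 2.9843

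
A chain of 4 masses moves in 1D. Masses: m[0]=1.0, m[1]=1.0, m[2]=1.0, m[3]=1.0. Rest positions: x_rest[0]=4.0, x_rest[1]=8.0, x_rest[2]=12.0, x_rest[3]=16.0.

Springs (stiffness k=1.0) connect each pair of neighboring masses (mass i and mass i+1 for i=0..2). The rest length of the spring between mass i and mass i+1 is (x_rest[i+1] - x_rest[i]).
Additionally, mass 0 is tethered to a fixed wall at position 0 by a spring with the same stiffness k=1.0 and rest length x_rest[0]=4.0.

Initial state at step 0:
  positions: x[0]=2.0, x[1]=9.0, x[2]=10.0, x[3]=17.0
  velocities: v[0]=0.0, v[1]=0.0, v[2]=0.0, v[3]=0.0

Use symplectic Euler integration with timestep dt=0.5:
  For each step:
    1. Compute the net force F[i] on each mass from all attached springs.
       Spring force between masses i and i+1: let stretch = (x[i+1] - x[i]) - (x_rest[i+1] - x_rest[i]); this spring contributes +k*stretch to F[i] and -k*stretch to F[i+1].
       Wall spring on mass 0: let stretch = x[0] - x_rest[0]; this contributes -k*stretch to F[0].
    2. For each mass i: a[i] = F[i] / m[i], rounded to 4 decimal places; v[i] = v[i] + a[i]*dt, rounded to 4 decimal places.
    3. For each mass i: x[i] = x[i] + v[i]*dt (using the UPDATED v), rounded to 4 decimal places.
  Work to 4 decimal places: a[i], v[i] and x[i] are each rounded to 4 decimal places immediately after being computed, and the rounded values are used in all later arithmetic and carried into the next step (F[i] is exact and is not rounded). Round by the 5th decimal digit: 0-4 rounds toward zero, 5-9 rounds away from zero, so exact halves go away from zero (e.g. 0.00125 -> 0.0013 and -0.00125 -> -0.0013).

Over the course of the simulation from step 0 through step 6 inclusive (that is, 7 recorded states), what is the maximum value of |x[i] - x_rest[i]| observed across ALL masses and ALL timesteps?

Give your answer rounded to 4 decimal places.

Step 0: x=[2.0000 9.0000 10.0000 17.0000] v=[0.0000 0.0000 0.0000 0.0000]
Step 1: x=[3.2500 7.5000 11.5000 16.2500] v=[2.5000 -3.0000 3.0000 -1.5000]
Step 2: x=[4.7500 5.9375 13.1875 15.3125] v=[3.0000 -3.1250 3.3750 -1.8750]
Step 3: x=[5.3594 5.8906 13.5938 14.8438] v=[1.2188 -0.0938 0.8125 -0.9375]
Step 4: x=[4.7618 7.6367 12.3868 15.0626] v=[-1.1953 3.4922 -2.4141 0.4375]
Step 5: x=[3.6924 9.8516 10.6612 15.6124] v=[-2.1388 4.4298 -3.4513 1.0996]
Step 6: x=[3.2397 10.7291 9.9710 15.9244] v=[-0.9054 1.7550 -1.3805 0.6240]
Max displacement = 2.7291

Answer: 2.7291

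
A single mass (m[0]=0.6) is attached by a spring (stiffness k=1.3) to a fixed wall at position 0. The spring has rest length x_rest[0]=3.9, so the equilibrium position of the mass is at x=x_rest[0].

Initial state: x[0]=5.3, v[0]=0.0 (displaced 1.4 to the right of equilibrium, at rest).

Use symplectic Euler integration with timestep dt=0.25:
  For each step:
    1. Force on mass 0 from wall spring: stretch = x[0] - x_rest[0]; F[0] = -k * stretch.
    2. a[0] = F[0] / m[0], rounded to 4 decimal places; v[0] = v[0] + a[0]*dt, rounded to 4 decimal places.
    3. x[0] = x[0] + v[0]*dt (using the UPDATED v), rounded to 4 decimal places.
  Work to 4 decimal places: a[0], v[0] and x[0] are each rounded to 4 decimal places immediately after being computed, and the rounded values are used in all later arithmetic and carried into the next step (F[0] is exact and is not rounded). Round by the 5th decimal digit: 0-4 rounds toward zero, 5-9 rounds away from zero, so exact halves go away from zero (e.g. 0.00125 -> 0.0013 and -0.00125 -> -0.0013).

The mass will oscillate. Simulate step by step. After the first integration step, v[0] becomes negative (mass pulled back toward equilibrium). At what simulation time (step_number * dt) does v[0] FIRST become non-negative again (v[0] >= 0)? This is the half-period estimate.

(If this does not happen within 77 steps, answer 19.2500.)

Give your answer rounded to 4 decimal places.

Answer: 2.2500

Derivation:
Step 0: x=[5.3000] v=[0.0000]
Step 1: x=[5.1104] v=[-0.7583]
Step 2: x=[4.7569] v=[-1.4139]
Step 3: x=[4.2874] v=[-1.8781]
Step 4: x=[3.7654] v=[-2.0880]
Step 5: x=[3.2616] v=[-2.0151]
Step 6: x=[2.8443] v=[-1.6693]
Step 7: x=[2.5699] v=[-1.0975]
Step 8: x=[2.4757] v=[-0.3770]
Step 9: x=[2.5743] v=[0.3945]
First v>=0 after going negative at step 9, time=2.2500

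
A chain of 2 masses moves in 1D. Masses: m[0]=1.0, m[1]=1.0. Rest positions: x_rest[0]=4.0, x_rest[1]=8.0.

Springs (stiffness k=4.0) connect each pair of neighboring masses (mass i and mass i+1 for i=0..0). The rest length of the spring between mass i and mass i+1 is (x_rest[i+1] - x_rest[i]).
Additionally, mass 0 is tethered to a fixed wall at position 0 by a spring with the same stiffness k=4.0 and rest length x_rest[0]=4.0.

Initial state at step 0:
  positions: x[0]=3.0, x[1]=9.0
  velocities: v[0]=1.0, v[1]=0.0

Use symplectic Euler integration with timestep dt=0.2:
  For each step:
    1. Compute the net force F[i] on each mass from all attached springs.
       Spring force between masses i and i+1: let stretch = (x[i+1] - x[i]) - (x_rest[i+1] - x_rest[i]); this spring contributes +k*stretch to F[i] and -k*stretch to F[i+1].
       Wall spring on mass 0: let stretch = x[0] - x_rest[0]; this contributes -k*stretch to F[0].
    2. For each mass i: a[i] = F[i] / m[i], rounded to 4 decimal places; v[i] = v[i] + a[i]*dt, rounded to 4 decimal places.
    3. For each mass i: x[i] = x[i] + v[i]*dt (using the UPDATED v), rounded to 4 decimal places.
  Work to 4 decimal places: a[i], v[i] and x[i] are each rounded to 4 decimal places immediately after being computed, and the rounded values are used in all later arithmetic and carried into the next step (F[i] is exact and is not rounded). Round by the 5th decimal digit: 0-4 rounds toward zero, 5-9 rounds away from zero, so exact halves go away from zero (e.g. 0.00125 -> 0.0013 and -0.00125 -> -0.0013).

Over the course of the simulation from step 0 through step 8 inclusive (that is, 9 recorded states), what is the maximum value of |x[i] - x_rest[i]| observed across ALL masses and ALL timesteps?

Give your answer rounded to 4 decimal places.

Answer: 1.5970

Derivation:
Step 0: x=[3.0000 9.0000] v=[1.0000 0.0000]
Step 1: x=[3.6800 8.6800] v=[3.4000 -1.6000]
Step 2: x=[4.5712 8.2000] v=[4.4560 -2.4000]
Step 3: x=[5.3116 7.7794] v=[3.7021 -2.1030]
Step 4: x=[5.5970 7.6040] v=[1.4271 -0.8772]
Step 5: x=[5.3080 7.7474] v=[-1.4449 0.7172]
Step 6: x=[4.5600 8.1405] v=[-3.7398 1.9657]
Step 7: x=[3.6553 8.6008] v=[-4.5234 2.3013]
Step 8: x=[2.9571 8.9098] v=[-3.4912 1.5449]
Max displacement = 1.5970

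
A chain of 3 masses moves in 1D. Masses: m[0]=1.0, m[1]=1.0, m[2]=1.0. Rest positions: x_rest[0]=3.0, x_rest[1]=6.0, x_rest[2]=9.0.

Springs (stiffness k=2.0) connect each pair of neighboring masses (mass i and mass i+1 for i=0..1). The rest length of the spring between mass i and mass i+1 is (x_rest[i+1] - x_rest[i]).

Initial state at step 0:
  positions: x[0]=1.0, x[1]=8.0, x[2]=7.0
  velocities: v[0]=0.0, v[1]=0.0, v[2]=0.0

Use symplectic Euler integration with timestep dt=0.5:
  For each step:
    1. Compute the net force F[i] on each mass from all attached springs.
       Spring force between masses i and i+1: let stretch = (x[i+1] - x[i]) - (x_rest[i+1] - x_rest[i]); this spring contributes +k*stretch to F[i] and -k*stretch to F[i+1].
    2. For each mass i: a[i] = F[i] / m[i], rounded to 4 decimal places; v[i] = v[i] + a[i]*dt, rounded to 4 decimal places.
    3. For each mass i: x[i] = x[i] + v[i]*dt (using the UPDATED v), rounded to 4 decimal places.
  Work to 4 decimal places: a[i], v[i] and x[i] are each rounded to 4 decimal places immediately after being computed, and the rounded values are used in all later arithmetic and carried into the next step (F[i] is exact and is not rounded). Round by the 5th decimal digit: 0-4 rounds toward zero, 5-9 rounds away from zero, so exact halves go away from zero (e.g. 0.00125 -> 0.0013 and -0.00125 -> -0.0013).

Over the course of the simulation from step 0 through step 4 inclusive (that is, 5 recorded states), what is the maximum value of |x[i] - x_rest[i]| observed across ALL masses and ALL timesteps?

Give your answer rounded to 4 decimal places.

Step 0: x=[1.0000 8.0000 7.0000] v=[0.0000 0.0000 0.0000]
Step 1: x=[3.0000 4.0000 9.0000] v=[4.0000 -8.0000 4.0000]
Step 2: x=[4.0000 2.0000 10.0000] v=[2.0000 -4.0000 2.0000]
Step 3: x=[2.5000 5.0000 8.5000] v=[-3.0000 6.0000 -3.0000]
Step 4: x=[0.7500 8.5000 6.7500] v=[-3.5000 7.0000 -3.5000]
Max displacement = 4.0000

Answer: 4.0000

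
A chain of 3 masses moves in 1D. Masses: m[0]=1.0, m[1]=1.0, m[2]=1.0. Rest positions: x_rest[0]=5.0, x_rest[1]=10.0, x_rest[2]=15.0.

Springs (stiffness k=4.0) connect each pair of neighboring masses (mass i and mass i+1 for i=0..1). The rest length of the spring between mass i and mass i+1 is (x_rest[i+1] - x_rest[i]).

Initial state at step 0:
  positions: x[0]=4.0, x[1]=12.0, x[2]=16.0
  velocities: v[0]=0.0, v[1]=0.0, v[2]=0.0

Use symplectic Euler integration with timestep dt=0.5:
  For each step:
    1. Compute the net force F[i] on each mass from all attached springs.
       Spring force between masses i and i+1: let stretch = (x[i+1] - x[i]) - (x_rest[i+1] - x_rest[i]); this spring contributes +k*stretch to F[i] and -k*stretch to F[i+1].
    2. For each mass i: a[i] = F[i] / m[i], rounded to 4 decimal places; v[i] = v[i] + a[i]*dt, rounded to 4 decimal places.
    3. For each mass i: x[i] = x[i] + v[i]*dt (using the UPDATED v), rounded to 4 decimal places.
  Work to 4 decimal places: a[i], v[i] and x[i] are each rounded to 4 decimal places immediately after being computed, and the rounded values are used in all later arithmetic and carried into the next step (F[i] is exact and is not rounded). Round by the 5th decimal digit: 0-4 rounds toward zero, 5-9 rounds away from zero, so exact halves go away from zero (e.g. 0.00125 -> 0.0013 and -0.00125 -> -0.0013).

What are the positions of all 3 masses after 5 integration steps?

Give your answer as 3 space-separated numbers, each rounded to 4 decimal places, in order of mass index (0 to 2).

Answer: 4.0000 12.0000 16.0000

Derivation:
Step 0: x=[4.0000 12.0000 16.0000] v=[0.0000 0.0000 0.0000]
Step 1: x=[7.0000 8.0000 17.0000] v=[6.0000 -8.0000 2.0000]
Step 2: x=[6.0000 12.0000 14.0000] v=[-2.0000 8.0000 -6.0000]
Step 3: x=[6.0000 12.0000 14.0000] v=[0.0000 0.0000 0.0000]
Step 4: x=[7.0000 8.0000 17.0000] v=[2.0000 -8.0000 6.0000]
Step 5: x=[4.0000 12.0000 16.0000] v=[-6.0000 8.0000 -2.0000]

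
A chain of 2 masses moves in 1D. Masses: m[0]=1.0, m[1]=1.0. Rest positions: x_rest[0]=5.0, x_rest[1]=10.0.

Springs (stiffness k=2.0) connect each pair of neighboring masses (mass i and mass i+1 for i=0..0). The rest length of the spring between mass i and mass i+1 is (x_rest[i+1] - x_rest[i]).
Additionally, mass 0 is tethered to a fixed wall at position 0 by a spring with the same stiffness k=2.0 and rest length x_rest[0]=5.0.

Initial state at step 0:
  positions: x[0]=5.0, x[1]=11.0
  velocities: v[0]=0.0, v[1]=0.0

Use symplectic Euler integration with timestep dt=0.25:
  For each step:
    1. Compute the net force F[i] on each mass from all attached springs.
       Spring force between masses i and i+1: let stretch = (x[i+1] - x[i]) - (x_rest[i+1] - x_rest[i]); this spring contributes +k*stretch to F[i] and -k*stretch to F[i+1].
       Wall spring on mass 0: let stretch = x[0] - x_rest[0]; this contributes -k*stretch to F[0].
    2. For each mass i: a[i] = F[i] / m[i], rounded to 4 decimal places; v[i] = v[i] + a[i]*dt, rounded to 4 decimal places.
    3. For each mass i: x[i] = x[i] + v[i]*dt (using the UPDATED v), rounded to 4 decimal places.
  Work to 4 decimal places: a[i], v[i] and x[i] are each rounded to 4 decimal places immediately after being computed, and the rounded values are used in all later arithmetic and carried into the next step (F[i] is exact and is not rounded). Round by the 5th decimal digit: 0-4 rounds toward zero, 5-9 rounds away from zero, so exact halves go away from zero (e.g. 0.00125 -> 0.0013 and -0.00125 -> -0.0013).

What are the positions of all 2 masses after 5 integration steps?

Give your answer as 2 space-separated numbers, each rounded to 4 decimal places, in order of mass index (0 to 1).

Step 0: x=[5.0000 11.0000] v=[0.0000 0.0000]
Step 1: x=[5.1250 10.8750] v=[0.5000 -0.5000]
Step 2: x=[5.3281 10.6563] v=[0.8125 -0.8750]
Step 3: x=[5.5313 10.3965] v=[0.8126 -1.0391]
Step 4: x=[5.6512 10.1536] v=[0.4796 -0.9717]
Step 5: x=[5.6275 9.9729] v=[-0.0948 -0.7229]

Answer: 5.6275 9.9729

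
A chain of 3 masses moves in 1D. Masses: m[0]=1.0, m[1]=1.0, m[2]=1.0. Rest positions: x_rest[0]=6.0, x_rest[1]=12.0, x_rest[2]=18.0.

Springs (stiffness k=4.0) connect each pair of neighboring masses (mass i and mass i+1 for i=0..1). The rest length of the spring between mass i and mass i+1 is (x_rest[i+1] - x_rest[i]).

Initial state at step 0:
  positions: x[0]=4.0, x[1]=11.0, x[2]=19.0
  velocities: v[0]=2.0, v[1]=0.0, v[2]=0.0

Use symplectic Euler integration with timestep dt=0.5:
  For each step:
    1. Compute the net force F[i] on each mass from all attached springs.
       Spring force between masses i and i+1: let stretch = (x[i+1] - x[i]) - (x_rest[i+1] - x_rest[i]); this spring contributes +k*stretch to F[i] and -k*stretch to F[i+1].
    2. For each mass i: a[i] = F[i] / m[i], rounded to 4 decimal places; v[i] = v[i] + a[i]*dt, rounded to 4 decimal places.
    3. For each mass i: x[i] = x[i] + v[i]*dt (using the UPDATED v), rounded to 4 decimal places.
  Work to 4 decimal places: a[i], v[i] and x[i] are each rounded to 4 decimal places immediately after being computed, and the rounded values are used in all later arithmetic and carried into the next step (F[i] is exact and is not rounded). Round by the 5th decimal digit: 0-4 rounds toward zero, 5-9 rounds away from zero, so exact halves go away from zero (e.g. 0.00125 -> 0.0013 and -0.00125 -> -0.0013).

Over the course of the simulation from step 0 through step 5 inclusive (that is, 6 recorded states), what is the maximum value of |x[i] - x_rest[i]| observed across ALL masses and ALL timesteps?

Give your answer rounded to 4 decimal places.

Answer: 3.0000

Derivation:
Step 0: x=[4.0000 11.0000 19.0000] v=[2.0000 0.0000 0.0000]
Step 1: x=[6.0000 12.0000 17.0000] v=[4.0000 2.0000 -4.0000]
Step 2: x=[8.0000 12.0000 16.0000] v=[4.0000 0.0000 -2.0000]
Step 3: x=[8.0000 12.0000 17.0000] v=[0.0000 0.0000 2.0000]
Step 4: x=[6.0000 13.0000 19.0000] v=[-4.0000 2.0000 4.0000]
Step 5: x=[5.0000 13.0000 21.0000] v=[-2.0000 0.0000 4.0000]
Max displacement = 3.0000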